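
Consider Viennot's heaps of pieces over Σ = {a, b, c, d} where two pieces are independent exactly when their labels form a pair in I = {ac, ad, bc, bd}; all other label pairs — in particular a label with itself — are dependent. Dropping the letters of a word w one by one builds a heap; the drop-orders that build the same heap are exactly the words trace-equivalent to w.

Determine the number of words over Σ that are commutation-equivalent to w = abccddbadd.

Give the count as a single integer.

210

0(a) covers ∅
1(b) covers 0:a
2(c) covers ∅
3(c) covers 2:c
4(d) covers 3:c
5(d) covers 4:d
6(b) covers 1:b
7(a) covers 6:b
8(d) covers 5:d
9(d) covers 8:d
floor of heap: 0:a, 2:c
completions by unplaced set U, small U first (add the entries for U minus each lowest piece of U):
  |U|=1: {7}:1  {9}:1
  |U|=2: {6,7}:1  {7,9}:2  {8,9}:1
  |U|=3: {1,6,7}:1  {5,8,9}:1  {6,7,9}:3  {7,8,9}:3
  |U|=4: {0,1,6,7}:1  {1,6,7,9}:4  {4,5,8,9}:1  {5,7,8,9}:4  {6,7,8,9}:6
  |U|=5: {0,1,6,7,9}:5  {1,6,7,8,9}:10  {3,4,5,8,9}:1  {4,5,7,8,9}:5  {5,6,7,8,9}:10
  |U|=6: {0,1,6,7,8,9}:15  {1,5,6,7,8,9}:20  {2,3,4,5,8,9}:1  {3,4,5,7,8,9}:6  {4,5,6,7,8,9}:15
  |U|=7: {0,1,5,6,7,8,9}:35  {1,4,5,6,7,8,9}:35  {2,3,4,5,7,8,9}:7  {3,4,5,6,7,8,9}:21
  |U|=8: {0,1,4,5,6,7,8,9}:70  {1,3,4,5,6,7,8,9}:56  {2,3,4,5,6,7,8,9}:28
  start at 0(a): 84
  start at 2(c): 126
sum over floor = 210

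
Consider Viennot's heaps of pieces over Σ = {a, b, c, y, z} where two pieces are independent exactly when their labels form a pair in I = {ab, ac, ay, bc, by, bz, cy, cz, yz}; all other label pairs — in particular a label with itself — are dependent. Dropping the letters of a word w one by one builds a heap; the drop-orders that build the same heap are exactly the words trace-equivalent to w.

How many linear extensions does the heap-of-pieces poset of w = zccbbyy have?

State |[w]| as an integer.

drop 0:z onto floor
drop 1:c onto floor
drop 2:c onto {1:c}
drop 3:b onto floor
drop 4:b onto {3:b}
drop 5:y onto floor
drop 6:y onto {5:y}
ground layer = {0:z, 1:c, 3:b, 5:y}
drop-orders for the pieces not yet dropped (sum over which currently-grounded one goes next):
  1 to go: {0} 1  {2} 1  {4} 1  {6} 1
  2 to go: {0,2} 2  {0,4} 2  {0,6} 2  {1,2} 1  {2,4} 2  {2,6} 2  {3,4} 1  {4,6} 2  {5,6} 1
  3 to go: {0,1,2} 3  {0,2,4} 6  {0,2,6} 6  {0,3,4} 3  {0,4,6} 6  {0,5,6} 3  {1,2,4} 3  {1,2,6} 3  {2,3,4} 3  {2,4,6} 6  {2,5,6} 3  {3,4,6} 3  {4,5,6} 3
  4 to go: {0,1,2,4} 12  {0,1,2,6} 12  {0,2,3,4} 12  {0,2,4,6} 24  {0,2,5,6} 12  {0,3,4,6} 12  {0,4,5,6} 12  {1,2,3,4} 6  {1,2,4,6} 12  {1,2,5,6} 6  {2,3,4,6} 12  {2,4,5,6} 12  {3,4,5,6} 6
  5 to go: {0,1,2,3,4} 30  {0,1,2,4,6} 60  {0,1,2,5,6} 30  {0,2,3,4,6} 60  {0,2,4,5,6} 60  {0,3,4,5,6} 30  {1,2,3,4,6} 30  {1,2,4,5,6} 30  {2,3,4,5,6} 30
  if 0:z drops first: 90 orders
  if 1:c drops first: 180 orders
  if 3:b drops first: 180 orders
  if 5:y drops first: 180 orders
heap linearizations: 630

630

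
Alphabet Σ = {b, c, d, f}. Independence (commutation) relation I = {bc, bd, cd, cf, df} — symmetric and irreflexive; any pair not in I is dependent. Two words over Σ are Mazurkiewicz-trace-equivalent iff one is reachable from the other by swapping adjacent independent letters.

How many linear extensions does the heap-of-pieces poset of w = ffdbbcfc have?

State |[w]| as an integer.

168

0(f) covers ∅
1(f) covers 0:f
2(d) covers ∅
3(b) covers 1:f
4(b) covers 3:b
5(c) covers ∅
6(f) covers 4:b
7(c) covers 5:c
floor of heap: 0:f, 2:d, 5:c
completions by unplaced set U, small U first (add the entries for U minus each lowest piece of U):
  |U|=1: {2}:1  {6}:1  {7}:1
  |U|=2: {2,6}:2  {2,7}:2  {4,6}:1  {5,7}:1  {6,7}:2
  |U|=3: {2,4,6}:3  {2,5,7}:3  {2,6,7}:6  {3,4,6}:1  {4,6,7}:3  {5,6,7}:3
  |U|=4: {1,3,4,6}:1  {2,3,4,6}:4  {2,4,6,7}:12  {2,5,6,7}:12  {3,4,6,7}:4  {4,5,6,7}:6
  |U|=5: {0,1,3,4,6}:1  {1,2,3,4,6}:5  {1,3,4,6,7}:5  {2,3,4,6,7}:20  {2,4,5,6,7}:30  {3,4,5,6,7}:10
  |U|=6: {0,1,2,3,4,6}:6  {0,1,3,4,6,7}:6  {1,2,3,4,6,7}:30  {1,3,4,5,6,7}:15  {2,3,4,5,6,7}:60
  start at 0(f): 105
  start at 2(d): 21
  start at 5(c): 42
sum over floor = 168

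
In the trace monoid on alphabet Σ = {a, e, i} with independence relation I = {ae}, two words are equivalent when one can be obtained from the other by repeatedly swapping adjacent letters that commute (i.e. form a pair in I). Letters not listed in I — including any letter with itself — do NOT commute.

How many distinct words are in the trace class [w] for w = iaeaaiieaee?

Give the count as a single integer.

16

#0=i has no predecessor
#1=a depends on [0:i]
#2=e depends on [0:i]
#3=a depends on [1:a]
#4=a depends on [3:a]
#5=i depends on [2:e, 4:a]
#6=i depends on [5:i]
#7=e depends on [6:i]
#8=a depends on [6:i]
#9=e depends on [7:e]
#10=e depends on [9:e]
sources: [0:i]
N(rest) = Σ N(rest − s) over sources s of rest; N(one piece) = 1:
  size 1 → [8]=1  [10]=1
  size 2 → [8,10]=2  [9,10]=1
  size 3 → [7,9,10]=1  [8,9,10]=3
  size 4 → [7,8,9,10]=4
  size 5 → [6,7,8,9,10]=4
  size 6 → [5,6,7,8,9,10]=4
  size 7 → [2,5,6,7,8,9,10]=4  [4,5,6,7,8,9,10]=4
  size 8 → [2,4,5,6,7,8,9,10]=8  [3,4,5,6,7,8,9,10]=4
  size 9 → [1,3,4,5,6,7,8,9,10]=4  [2,3,4,5,6,7,8,9,10]=12
  first=0(i) contributes 16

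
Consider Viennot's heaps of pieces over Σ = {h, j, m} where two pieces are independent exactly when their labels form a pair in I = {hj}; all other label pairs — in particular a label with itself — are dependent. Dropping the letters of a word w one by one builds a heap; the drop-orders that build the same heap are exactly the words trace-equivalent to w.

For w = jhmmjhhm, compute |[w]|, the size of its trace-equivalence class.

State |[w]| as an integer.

6

drop 0:j onto floor
drop 1:h onto floor
drop 2:m onto {0:j, 1:h}
drop 3:m onto {2:m}
drop 4:j onto {3:m}
drop 5:h onto {3:m}
drop 6:h onto {5:h}
drop 7:m onto {4:j, 6:h}
ground layer = {0:j, 1:h}
drop-orders for the pieces not yet dropped (sum over which currently-grounded one goes next):
  1 to go: {7} 1
  2 to go: {4,7} 1  {6,7} 1
  3 to go: {4,6,7} 2  {5,6,7} 1
  4 to go: {4,5,6,7} 3
  5 to go: {3,4,5,6,7} 3
  6 to go: {2,3,4,5,6,7} 3
  if 0:j drops first: 3 orders
  if 1:h drops first: 3 orders
heap linearizations: 6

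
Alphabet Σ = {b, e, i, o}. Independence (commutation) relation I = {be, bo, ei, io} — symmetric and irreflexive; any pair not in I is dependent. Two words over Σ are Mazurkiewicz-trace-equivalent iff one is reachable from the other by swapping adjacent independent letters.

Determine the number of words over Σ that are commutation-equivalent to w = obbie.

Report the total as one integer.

10

0(o) covers ∅
1(b) covers ∅
2(b) covers 1:b
3(i) covers 2:b
4(e) covers 0:o
floor of heap: 0:o, 1:b
completions by unplaced set U, small U first (add the entries for U minus each lowest piece of U):
  |U|=1: {3}:1  {4}:1
  |U|=2: {0,4}:1  {2,3}:1  {3,4}:2
  |U|=3: {0,3,4}:3  {1,2,3}:1  {2,3,4}:3
  start at 0(o): 4
  start at 1(b): 6
sum over floor = 10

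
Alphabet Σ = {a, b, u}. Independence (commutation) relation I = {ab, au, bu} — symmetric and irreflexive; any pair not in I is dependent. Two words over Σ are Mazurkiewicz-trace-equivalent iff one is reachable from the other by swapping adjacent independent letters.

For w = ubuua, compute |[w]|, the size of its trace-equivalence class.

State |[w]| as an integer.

piece 0:u — minimal
piece 1:b — minimal
piece 2:u rests on {0:u}
piece 3:u rests on {2:u}
piece 4:a — minimal
minimal pieces: {0:u, 1:b, 4:a}
ways to finish when only these pieces remain (= sum over removing one remaining piece with nothing left below it):
  1 left: {1}→1  {3}→1  {4}→1
  2 left: {1,3}→2  {1,4}→2  {2,3}→1  {3,4}→2
  3 left: {0,2,3}→1  {1,2,3}→3  {1,3,4}→6  {2,3,4}→3
  placing 0:u first → 12 extensions
  placing 1:b first → 4 extensions
  placing 4:a first → 4 extensions
total linear extensions = 20

20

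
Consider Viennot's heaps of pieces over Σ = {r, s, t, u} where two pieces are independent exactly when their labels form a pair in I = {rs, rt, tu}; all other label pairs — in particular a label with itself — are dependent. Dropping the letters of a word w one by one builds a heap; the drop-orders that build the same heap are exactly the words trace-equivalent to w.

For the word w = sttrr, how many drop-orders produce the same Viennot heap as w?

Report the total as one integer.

0(s) covers ∅
1(t) covers 0:s
2(t) covers 1:t
3(r) covers ∅
4(r) covers 3:r
floor of heap: 0:s, 3:r
completions by unplaced set U, small U first (add the entries for U minus each lowest piece of U):
  |U|=1: {2}:1  {4}:1
  |U|=2: {1,2}:1  {2,4}:2  {3,4}:1
  |U|=3: {0,1,2}:1  {1,2,4}:3  {2,3,4}:3
  start at 0(s): 6
  start at 3(r): 4
sum over floor = 10

10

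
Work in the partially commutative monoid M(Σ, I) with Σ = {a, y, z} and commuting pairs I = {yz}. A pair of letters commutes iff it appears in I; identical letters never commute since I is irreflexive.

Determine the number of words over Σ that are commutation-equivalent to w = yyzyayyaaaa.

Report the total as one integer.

drop 0:y onto floor
drop 1:y onto {0:y}
drop 2:z onto floor
drop 3:y onto {1:y}
drop 4:a onto {2:z, 3:y}
drop 5:y onto {4:a}
drop 6:y onto {5:y}
drop 7:a onto {6:y}
drop 8:a onto {7:a}
drop 9:a onto {8:a}
drop 10:a onto {9:a}
ground layer = {0:y, 2:z}
drop-orders for the pieces not yet dropped (sum over which currently-grounded one goes next):
  1 to go: {10} 1
  2 to go: {9,10} 1
  3 to go: {8,9,10} 1
  4 to go: {7,8,9,10} 1
  5 to go: {6,7,8,9,10} 1
  6 to go: {5,6,7,8,9,10} 1
  7 to go: {4,5,6,7,8,9,10} 1
  8 to go: {2,4,5,6,7,8,9,10} 1  {3,4,5,6,7,8,9,10} 1
  9 to go: {1,3,4,5,6,7,8,9,10} 1  {2,3,4,5,6,7,8,9,10} 2
  if 0:y drops first: 3 orders
  if 2:z drops first: 1 orders
heap linearizations: 4

4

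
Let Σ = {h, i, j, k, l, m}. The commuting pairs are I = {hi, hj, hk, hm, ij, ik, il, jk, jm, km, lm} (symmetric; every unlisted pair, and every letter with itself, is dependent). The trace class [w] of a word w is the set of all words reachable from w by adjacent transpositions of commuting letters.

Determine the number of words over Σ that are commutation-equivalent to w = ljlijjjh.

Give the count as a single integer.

32

piece 0:l — minimal
piece 1:j rests on {0:l}
piece 2:l rests on {1:j}
piece 3:i — minimal
piece 4:j rests on {2:l}
piece 5:j rests on {4:j}
piece 6:j rests on {5:j}
piece 7:h rests on {2:l}
minimal pieces: {0:l, 3:i}
ways to finish when only these pieces remain (= sum over removing one remaining piece with nothing left below it):
  1 left: {3}→1  {6}→1  {7}→1
  2 left: {3,6}→2  {3,7}→2  {5,6}→1  {6,7}→2
  3 left: {3,5,6}→3  {3,6,7}→6  {4,5,6}→1  {5,6,7}→3
  4 left: {3,4,5,6}→4  {3,5,6,7}→12  {4,5,6,7}→4
  5 left: {2,4,5,6,7}→4  {3,4,5,6,7}→20
  6 left: {1,2,4,5,6,7}→4  {2,3,4,5,6,7}→24
  placing 0:l first → 28 extensions
  placing 3:i first → 4 extensions
total linear extensions = 32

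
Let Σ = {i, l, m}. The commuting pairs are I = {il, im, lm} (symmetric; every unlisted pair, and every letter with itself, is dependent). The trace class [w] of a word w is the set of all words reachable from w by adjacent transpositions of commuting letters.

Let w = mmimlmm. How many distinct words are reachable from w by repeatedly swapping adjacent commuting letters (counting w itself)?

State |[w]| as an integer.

42

0(m) covers ∅
1(m) covers 0:m
2(i) covers ∅
3(m) covers 1:m
4(l) covers ∅
5(m) covers 3:m
6(m) covers 5:m
floor of heap: 0:m, 2:i, 4:l
completions by unplaced set U, small U first (add the entries for U minus each lowest piece of U):
  |U|=1: {2}:1  {4}:1  {6}:1
  |U|=2: {2,4}:2  {2,6}:2  {4,6}:2  {5,6}:1
  |U|=3: {2,4,6}:6  {2,5,6}:3  {3,5,6}:1  {4,5,6}:3
  |U|=4: {1,3,5,6}:1  {2,3,5,6}:4  {2,4,5,6}:12  {3,4,5,6}:4
  |U|=5: {0,1,3,5,6}:1  {1,2,3,5,6}:5  {1,3,4,5,6}:5  {2,3,4,5,6}:20
  start at 0(m): 30
  start at 2(i): 6
  start at 4(l): 6
sum over floor = 42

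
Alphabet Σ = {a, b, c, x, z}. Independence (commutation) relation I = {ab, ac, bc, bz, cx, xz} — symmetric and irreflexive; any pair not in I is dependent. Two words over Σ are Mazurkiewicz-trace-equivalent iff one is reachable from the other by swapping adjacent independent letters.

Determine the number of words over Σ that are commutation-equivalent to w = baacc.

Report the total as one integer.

30

piece 0:b — minimal
piece 1:a — minimal
piece 2:a rests on {1:a}
piece 3:c — minimal
piece 4:c rests on {3:c}
minimal pieces: {0:b, 1:a, 3:c}
ways to finish when only these pieces remain (= sum over removing one remaining piece with nothing left below it):
  1 left: {0}→1  {2}→1  {4}→1
  2 left: {0,2}→2  {0,4}→2  {1,2}→1  {2,4}→2  {3,4}→1
  3 left: {0,1,2}→3  {0,2,4}→6  {0,3,4}→3  {1,2,4}→3  {2,3,4}→3
  placing 0:b first → 6 extensions
  placing 1:a first → 12 extensions
  placing 3:c first → 12 extensions
total linear extensions = 30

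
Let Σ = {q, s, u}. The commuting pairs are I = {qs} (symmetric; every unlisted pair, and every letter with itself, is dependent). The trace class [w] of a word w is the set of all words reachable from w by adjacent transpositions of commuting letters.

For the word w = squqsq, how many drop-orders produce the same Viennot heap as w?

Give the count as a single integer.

6

0(s) covers ∅
1(q) covers ∅
2(u) covers 0:s, 1:q
3(q) covers 2:u
4(s) covers 2:u
5(q) covers 3:q
floor of heap: 0:s, 1:q
completions by unplaced set U, small U first (add the entries for U minus each lowest piece of U):
  |U|=1: {4}:1  {5}:1
  |U|=2: {3,5}:1  {4,5}:2
  |U|=3: {3,4,5}:3
  |U|=4: {2,3,4,5}:3
  start at 0(s): 3
  start at 1(q): 3
sum over floor = 6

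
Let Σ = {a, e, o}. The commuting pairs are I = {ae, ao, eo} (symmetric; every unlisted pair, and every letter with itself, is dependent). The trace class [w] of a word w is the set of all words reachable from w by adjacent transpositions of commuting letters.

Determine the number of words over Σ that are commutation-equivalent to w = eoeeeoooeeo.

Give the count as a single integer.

462

#0=e has no predecessor
#1=o has no predecessor
#2=e depends on [0:e]
#3=e depends on [2:e]
#4=e depends on [3:e]
#5=o depends on [1:o]
#6=o depends on [5:o]
#7=o depends on [6:o]
#8=e depends on [4:e]
#9=e depends on [8:e]
#10=o depends on [7:o]
sources: [0:e, 1:o]
N(rest) = Σ N(rest − s) over sources s of rest; N(one piece) = 1:
  size 1 → [9]=1  [10]=1
  size 2 → [7,10]=1  [8,9]=1  [9,10]=2
  size 3 → [4,8,9]=1  [6,7,10]=1  [7,9,10]=3  [8,9,10]=3
  size 4 → [3,4,8,9]=1  [4,8,9,10]=4  [5,6,7,10]=1  [6,7,9,10]=4  [7,8,9,10]=6
  size 5 → [1,5,6,7,10]=1  [2,3,4,8,9]=1  [3,4,8,9,10]=5  [4,7,8,9,10]=10  [5,6,7,9,10]=5  [6,7,8,9,10]=10
  size 6 → [0,2,3,4,8,9]=1  [1,5,6,7,9,10]=6  [2,3,4,8,9,10]=6  [3,4,7,8,9,10]=15  [4,6,7,8,9,10]=20  [5,6,7,8,9,10]=15
  size 7 → [0,2,3,4,8,9,10]=7  [1,5,6,7,8,9,10]=21  [2,3,4,7,8,9,10]=21  [3,4,6,7,8,9,10]=35  [4,5,6,7,8,9,10]=35
  size 8 → [0,2,3,4,7,8,9,10]=28  [1,4,5,6,7,8,9,10]=56  [2,3,4,6,7,8,9,10]=56  [3,4,5,6,7,8,9,10]=70
  size 9 → [0,2,3,4,6,7,8,9,10]=84  [1,3,4,5,6,7,8,9,10]=126  [2,3,4,5,6,7,8,9,10]=126
  first=0(e) contributes 252
  first=1(o) contributes 210
|[w]| = 462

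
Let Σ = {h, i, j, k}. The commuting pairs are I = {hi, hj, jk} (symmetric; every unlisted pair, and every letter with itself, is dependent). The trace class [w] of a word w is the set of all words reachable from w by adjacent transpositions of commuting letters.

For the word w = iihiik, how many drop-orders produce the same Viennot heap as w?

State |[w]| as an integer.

5

#0=i has no predecessor
#1=i depends on [0:i]
#2=h has no predecessor
#3=i depends on [1:i]
#4=i depends on [3:i]
#5=k depends on [2:h, 4:i]
sources: [0:i, 2:h]
N(rest) = Σ N(rest − s) over sources s of rest; N(one piece) = 1:
  size 1 → [5]=1
  size 2 → [2,5]=1  [4,5]=1
  size 3 → [2,4,5]=2  [3,4,5]=1
  size 4 → [1,3,4,5]=1  [2,3,4,5]=3
  first=0(i) contributes 4
  first=2(h) contributes 1
|[w]| = 5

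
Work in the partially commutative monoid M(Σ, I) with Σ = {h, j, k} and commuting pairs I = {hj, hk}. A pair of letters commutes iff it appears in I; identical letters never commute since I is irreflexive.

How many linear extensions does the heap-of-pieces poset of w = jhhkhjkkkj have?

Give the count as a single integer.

120

drop 0:j onto floor
drop 1:h onto floor
drop 2:h onto {1:h}
drop 3:k onto {0:j}
drop 4:h onto {2:h}
drop 5:j onto {3:k}
drop 6:k onto {5:j}
drop 7:k onto {6:k}
drop 8:k onto {7:k}
drop 9:j onto {8:k}
ground layer = {0:j, 1:h}
drop-orders for the pieces not yet dropped (sum over which currently-grounded one goes next):
  1 to go: {4} 1  {9} 1
  2 to go: {2,4} 1  {4,9} 2  {8,9} 1
  3 to go: {1,2,4} 1  {2,4,9} 3  {4,8,9} 3  {7,8,9} 1
  4 to go: {1,2,4,9} 4  {2,4,8,9} 6  {4,7,8,9} 4  {6,7,8,9} 1
  5 to go: {1,2,4,8,9} 10  {2,4,7,8,9} 10  {4,6,7,8,9} 5  {5,6,7,8,9} 1
  6 to go: {1,2,4,7,8,9} 20  {2,4,6,7,8,9} 15  {3,5,6,7,8,9} 1  {4,5,6,7,8,9} 6
  7 to go: {0,3,5,6,7,8,9} 1  {1,2,4,6,7,8,9} 35  {2,4,5,6,7,8,9} 21  {3,4,5,6,7,8,9} 7
  8 to go: {0,3,4,5,6,7,8,9} 8  {1,2,4,5,6,7,8,9} 56  {2,3,4,5,6,7,8,9} 28
  if 0:j drops first: 84 orders
  if 1:h drops first: 36 orders
heap linearizations: 120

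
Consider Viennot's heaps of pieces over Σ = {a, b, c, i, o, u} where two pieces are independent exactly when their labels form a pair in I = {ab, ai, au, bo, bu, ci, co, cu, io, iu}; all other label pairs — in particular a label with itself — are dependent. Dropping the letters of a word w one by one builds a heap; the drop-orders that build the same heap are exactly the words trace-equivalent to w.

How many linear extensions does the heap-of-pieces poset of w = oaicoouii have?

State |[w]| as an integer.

#0=o has no predecessor
#1=a depends on [0:o]
#2=i has no predecessor
#3=c depends on [1:a]
#4=o depends on [1:a]
#5=o depends on [4:o]
#6=u depends on [5:o]
#7=i depends on [2:i]
#8=i depends on [7:i]
sources: [0:o, 2:i]
N(rest) = Σ N(rest − s) over sources s of rest; N(one piece) = 1:
  size 1 → [3]=1  [6]=1  [8]=1
  size 2 → [3,6]=2  [3,8]=2  [5,6]=1  [6,8]=2  [7,8]=1
  size 3 → [2,7,8]=1  [3,5,6]=3  [3,6,8]=6  [3,7,8]=3  [4,5,6]=1  [5,6,8]=3  [6,7,8]=3
  size 4 → [2,3,7,8]=4  [2,6,7,8]=4  [3,4,5,6]=4  [3,5,6,8]=12  [3,6,7,8]=12  [4,5,6,8]=4  [5,6,7,8]=6
  size 5 → [1,3,4,5,6]=4  [2,3,6,7,8]=20  [2,5,6,7,8]=10  [3,4,5,6,8]=20  [3,5,6,7,8]=30  [4,5,6,7,8]=10
  size 6 → [0,1,3,4,5,6]=4  [1,3,4,5,6,8]=24  [2,3,5,6,7,8]=60  [2,4,5,6,7,8]=20  [3,4,5,6,7,8]=60
  size 7 → [0,1,3,4,5,6,8]=28  [1,3,4,5,6,7,8]=84  [2,3,4,5,6,7,8]=140
  first=0(o) contributes 224
  first=2(i) contributes 112
|[w]| = 336

336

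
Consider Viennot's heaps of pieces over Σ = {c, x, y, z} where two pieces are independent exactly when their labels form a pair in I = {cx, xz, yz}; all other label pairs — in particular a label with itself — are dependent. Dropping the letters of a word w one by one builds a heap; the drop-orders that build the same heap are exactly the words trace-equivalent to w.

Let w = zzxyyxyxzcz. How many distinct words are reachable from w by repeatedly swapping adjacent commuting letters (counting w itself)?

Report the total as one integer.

196

drop 0:z onto floor
drop 1:z onto {0:z}
drop 2:x onto floor
drop 3:y onto {2:x}
drop 4:y onto {3:y}
drop 5:x onto {4:y}
drop 6:y onto {5:x}
drop 7:x onto {6:y}
drop 8:z onto {1:z}
drop 9:c onto {6:y, 8:z}
drop 10:z onto {9:c}
ground layer = {0:z, 2:x}
drop-orders for the pieces not yet dropped (sum over which currently-grounded one goes next):
  1 to go: {7} 1  {10} 1
  2 to go: {7,10} 2  {9,10} 1
  3 to go: {7,9,10} 3  {8,9,10} 1
  4 to go: {1,8,9,10} 1  {6,7,9,10} 3  {7,8,9,10} 4
  5 to go: {0,1,8,9,10} 1  {1,7,8,9,10} 5  {5,6,7,9,10} 3  {6,7,8,9,10} 7
  6 to go: {0,1,7,8,9,10} 6  {1,6,7,8,9,10} 12  {4,5,6,7,9,10} 3  {5,6,7,8,9,10} 10
  7 to go: {0,1,6,7,8,9,10} 18  {1,5,6,7,8,9,10} 22  {3,4,5,6,7,9,10} 3  {4,5,6,7,8,9,10} 13
  8 to go: {0,1,5,6,7,8,9,10} 40  {1,4,5,6,7,8,9,10} 35  {2,3,4,5,6,7,9,10} 3  {3,4,5,6,7,8,9,10} 16
  9 to go: {0,1,4,5,6,7,8,9,10} 75  {1,3,4,5,6,7,8,9,10} 51  {2,3,4,5,6,7,8,9,10} 19
  if 0:z drops first: 70 orders
  if 2:x drops first: 126 orders
heap linearizations: 196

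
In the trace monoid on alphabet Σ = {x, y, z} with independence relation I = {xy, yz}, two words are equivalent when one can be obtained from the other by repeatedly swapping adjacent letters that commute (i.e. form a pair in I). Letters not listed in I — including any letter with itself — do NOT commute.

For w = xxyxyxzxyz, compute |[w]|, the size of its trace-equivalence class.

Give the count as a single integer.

120

#0=x has no predecessor
#1=x depends on [0:x]
#2=y has no predecessor
#3=x depends on [1:x]
#4=y depends on [2:y]
#5=x depends on [3:x]
#6=z depends on [5:x]
#7=x depends on [6:z]
#8=y depends on [4:y]
#9=z depends on [7:x]
sources: [0:x, 2:y]
N(rest) = Σ N(rest − s) over sources s of rest; N(one piece) = 1:
  size 1 → [8]=1  [9]=1
  size 2 → [4,8]=1  [7,9]=1  [8,9]=2
  size 3 → [2,4,8]=1  [4,8,9]=3  [6,7,9]=1  [7,8,9]=3
  size 4 → [2,4,8,9]=4  [4,7,8,9]=6  [5,6,7,9]=1  [6,7,8,9]=4
  size 5 → [2,4,7,8,9]=10  [3,5,6,7,9]=1  [4,6,7,8,9]=10  [5,6,7,8,9]=5
  size 6 → [1,3,5,6,7,9]=1  [2,4,6,7,8,9]=20  [3,5,6,7,8,9]=6  [4,5,6,7,8,9]=15
  size 7 → [0,1,3,5,6,7,9]=1  [1,3,5,6,7,8,9]=7  [2,4,5,6,7,8,9]=35  [3,4,5,6,7,8,9]=21
  size 8 → [0,1,3,5,6,7,8,9]=8  [1,3,4,5,6,7,8,9]=28  [2,3,4,5,6,7,8,9]=56
  first=0(x) contributes 84
  first=2(y) contributes 36
|[w]| = 120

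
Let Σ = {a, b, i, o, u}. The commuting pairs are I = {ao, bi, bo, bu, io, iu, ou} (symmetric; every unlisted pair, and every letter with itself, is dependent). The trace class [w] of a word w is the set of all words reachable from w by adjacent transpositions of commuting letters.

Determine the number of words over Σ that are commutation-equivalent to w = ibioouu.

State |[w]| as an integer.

drop 0:i onto floor
drop 1:b onto floor
drop 2:i onto {0:i}
drop 3:o onto floor
drop 4:o onto {3:o}
drop 5:u onto floor
drop 6:u onto {5:u}
ground layer = {0:i, 1:b, 3:o, 5:u}
drop-orders for the pieces not yet dropped (sum over which currently-grounded one goes next):
  1 to go: {1} 1  {2} 1  {4} 1  {6} 1
  2 to go: {0,2} 1  {1,2} 2  {1,4} 2  {1,6} 2  {2,4} 2  {2,6} 2  {3,4} 1  {4,6} 2  {5,6} 1
  3 to go: {0,1,2} 3  {0,2,4} 3  {0,2,6} 3  {1,2,4} 6  {1,2,6} 6  {1,3,4} 3  {1,4,6} 6  {1,5,6} 3  {2,3,4} 3  {2,4,6} 6  {2,5,6} 3  {3,4,6} 3  {4,5,6} 3
  4 to go: {0,1,2,4} 12  {0,1,2,6} 12  {0,2,3,4} 6  {0,2,4,6} 12  {0,2,5,6} 6  {1,2,3,4} 12  {1,2,4,6} 24  {1,2,5,6} 12  {1,3,4,6} 12  {1,4,5,6} 12  {2,3,4,6} 12  {2,4,5,6} 12  {3,4,5,6} 6
  5 to go: {0,1,2,3,4} 30  {0,1,2,4,6} 60  {0,1,2,5,6} 30  {0,2,3,4,6} 30  {0,2,4,5,6} 30  {1,2,3,4,6} 60  {1,2,4,5,6} 60  {1,3,4,5,6} 30  {2,3,4,5,6} 30
  if 0:i drops first: 180 orders
  if 1:b drops first: 90 orders
  if 3:o drops first: 180 orders
  if 5:u drops first: 180 orders
heap linearizations: 630

630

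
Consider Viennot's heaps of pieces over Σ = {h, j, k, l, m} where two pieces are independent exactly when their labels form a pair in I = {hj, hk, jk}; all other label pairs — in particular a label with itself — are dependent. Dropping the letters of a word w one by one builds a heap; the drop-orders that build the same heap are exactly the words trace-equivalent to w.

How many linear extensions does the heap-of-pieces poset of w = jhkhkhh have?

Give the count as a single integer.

0(j) covers ∅
1(h) covers ∅
2(k) covers ∅
3(h) covers 1:h
4(k) covers 2:k
5(h) covers 3:h
6(h) covers 5:h
floor of heap: 0:j, 1:h, 2:k
completions by unplaced set U, small U first (add the entries for U minus each lowest piece of U):
  |U|=1: {0}:1  {4}:1  {6}:1
  |U|=2: {0,4}:2  {0,6}:2  {2,4}:1  {4,6}:2  {5,6}:1
  |U|=3: {0,2,4}:3  {0,4,6}:6  {0,5,6}:3  {2,4,6}:3  {3,5,6}:1  {4,5,6}:3
  |U|=4: {0,2,4,6}:12  {0,3,5,6}:4  {0,4,5,6}:12  {1,3,5,6}:1  {2,4,5,6}:6  {3,4,5,6}:4
  |U|=5: {0,1,3,5,6}:5  {0,2,4,5,6}:30  {0,3,4,5,6}:20  {1,3,4,5,6}:5  {2,3,4,5,6}:10
  start at 0(j): 15
  start at 1(h): 60
  start at 2(k): 30
sum over floor = 105

105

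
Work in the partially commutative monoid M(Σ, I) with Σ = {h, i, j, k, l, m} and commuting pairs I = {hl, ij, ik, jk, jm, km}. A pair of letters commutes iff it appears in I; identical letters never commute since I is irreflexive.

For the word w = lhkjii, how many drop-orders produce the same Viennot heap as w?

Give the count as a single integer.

24

0(l) covers ∅
1(h) covers ∅
2(k) covers 0:l, 1:h
3(j) covers 0:l, 1:h
4(i) covers 0:l, 1:h
5(i) covers 4:i
floor of heap: 0:l, 1:h
completions by unplaced set U, small U first (add the entries for U minus each lowest piece of U):
  |U|=1: {2}:1  {3}:1  {5}:1
  |U|=2: {2,3}:2  {2,5}:2  {3,5}:2  {4,5}:1
  |U|=3: {2,3,5}:6  {2,4,5}:3  {3,4,5}:3
  |U|=4: {2,3,4,5}:12
  start at 0(l): 12
  start at 1(h): 12
sum over floor = 24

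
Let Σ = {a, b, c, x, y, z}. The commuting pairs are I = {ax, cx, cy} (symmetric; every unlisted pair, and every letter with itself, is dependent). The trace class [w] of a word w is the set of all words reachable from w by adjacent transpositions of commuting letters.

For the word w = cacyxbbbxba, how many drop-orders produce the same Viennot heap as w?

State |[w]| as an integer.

3

#0=c has no predecessor
#1=a depends on [0:c]
#2=c depends on [1:a]
#3=y depends on [1:a]
#4=x depends on [3:y]
#5=b depends on [2:c, 4:x]
#6=b depends on [5:b]
#7=b depends on [6:b]
#8=x depends on [7:b]
#9=b depends on [8:x]
#10=a depends on [9:b]
sources: [0:c]
N(rest) = Σ N(rest − s) over sources s of rest; N(one piece) = 1:
  size 1 → [10]=1
  size 2 → [9,10]=1
  size 3 → [8,9,10]=1
  size 4 → [7,8,9,10]=1
  size 5 → [6,7,8,9,10]=1
  size 6 → [5,6,7,8,9,10]=1
  size 7 → [2,5,6,7,8,9,10]=1  [4,5,6,7,8,9,10]=1
  size 8 → [2,4,5,6,7,8,9,10]=2  [3,4,5,6,7,8,9,10]=1
  size 9 → [2,3,4,5,6,7,8,9,10]=3
  first=0(c) contributes 3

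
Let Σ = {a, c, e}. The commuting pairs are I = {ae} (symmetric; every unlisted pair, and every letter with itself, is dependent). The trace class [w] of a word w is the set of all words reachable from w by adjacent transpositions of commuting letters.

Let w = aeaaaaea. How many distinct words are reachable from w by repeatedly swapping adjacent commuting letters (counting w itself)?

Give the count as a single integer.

piece 0:a — minimal
piece 1:e — minimal
piece 2:a rests on {0:a}
piece 3:a rests on {2:a}
piece 4:a rests on {3:a}
piece 5:a rests on {4:a}
piece 6:e rests on {1:e}
piece 7:a rests on {5:a}
minimal pieces: {0:a, 1:e}
ways to finish when only these pieces remain (= sum over removing one remaining piece with nothing left below it):
  1 left: {6}→1  {7}→1
  2 left: {1,6}→1  {5,7}→1  {6,7}→2
  3 left: {1,6,7}→3  {4,5,7}→1  {5,6,7}→3
  4 left: {1,5,6,7}→6  {3,4,5,7}→1  {4,5,6,7}→4
  5 left: {1,4,5,6,7}→10  {2,3,4,5,7}→1  {3,4,5,6,7}→5
  6 left: {0,2,3,4,5,7}→1  {1,3,4,5,6,7}→15  {2,3,4,5,6,7}→6
  placing 0:a first → 21 extensions
  placing 1:e first → 7 extensions
total linear extensions = 28

28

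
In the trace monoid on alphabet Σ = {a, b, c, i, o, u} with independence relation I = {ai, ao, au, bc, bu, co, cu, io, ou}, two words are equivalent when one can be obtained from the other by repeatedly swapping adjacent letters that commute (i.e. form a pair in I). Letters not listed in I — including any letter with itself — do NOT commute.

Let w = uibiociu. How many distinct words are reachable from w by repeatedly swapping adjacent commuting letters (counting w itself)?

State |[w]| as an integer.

drop 0:u onto floor
drop 1:i onto {0:u}
drop 2:b onto {1:i}
drop 3:i onto {2:b}
drop 4:o onto {2:b}
drop 5:c onto {3:i}
drop 6:i onto {5:c}
drop 7:u onto {6:i}
ground layer = {0:u}
drop-orders for the pieces not yet dropped (sum over which currently-grounded one goes next):
  1 to go: {4} 1  {7} 1
  2 to go: {4,7} 2  {6,7} 1
  3 to go: {4,6,7} 3  {5,6,7} 1
  4 to go: {3,5,6,7} 1  {4,5,6,7} 4
  5 to go: {3,4,5,6,7} 5
  6 to go: {2,3,4,5,6,7} 5
  if 0:u drops first: 5 orders

5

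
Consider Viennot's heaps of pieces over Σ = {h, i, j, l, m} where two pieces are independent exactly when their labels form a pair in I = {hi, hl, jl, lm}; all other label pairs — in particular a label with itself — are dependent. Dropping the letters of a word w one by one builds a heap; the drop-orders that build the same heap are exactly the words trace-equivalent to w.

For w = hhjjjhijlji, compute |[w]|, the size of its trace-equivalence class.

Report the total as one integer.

7

0(h) covers ∅
1(h) covers 0:h
2(j) covers 1:h
3(j) covers 2:j
4(j) covers 3:j
5(h) covers 4:j
6(i) covers 4:j
7(j) covers 5:h, 6:i
8(l) covers 6:i
9(j) covers 7:j
10(i) covers 8:l, 9:j
floor of heap: 0:h
completions by unplaced set U, small U first (add the entries for U minus each lowest piece of U):
  |U|=1: {10}:1
  |U|=2: {8,10}:1  {9,10}:1
  |U|=3: {7,9,10}:1  {8,9,10}:2
  |U|=4: {5,7,9,10}:1  {7,8,9,10}:3
  |U|=5: {5,7,8,9,10}:4  {6,7,8,9,10}:3
  |U|=6: {5,6,7,8,9,10}:7
  |U|=7: {4,5,6,7,8,9,10}:7
  |U|=8: {3,4,5,6,7,8,9,10}:7
  |U|=9: {2,3,4,5,6,7,8,9,10}:7
  start at 0(h): 7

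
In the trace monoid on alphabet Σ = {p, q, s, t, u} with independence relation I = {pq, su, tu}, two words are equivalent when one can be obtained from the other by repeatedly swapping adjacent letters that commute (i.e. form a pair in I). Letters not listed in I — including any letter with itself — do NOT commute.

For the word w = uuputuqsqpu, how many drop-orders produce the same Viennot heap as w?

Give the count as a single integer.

#0=u has no predecessor
#1=u depends on [0:u]
#2=p depends on [1:u]
#3=u depends on [2:p]
#4=t depends on [2:p]
#5=u depends on [3:u]
#6=q depends on [4:t, 5:u]
#7=s depends on [6:q]
#8=q depends on [7:s]
#9=p depends on [7:s]
#10=u depends on [8:q, 9:p]
sources: [0:u]
N(rest) = Σ N(rest − s) over sources s of rest; N(one piece) = 1:
  size 1 → [10]=1
  size 2 → [8,10]=1  [9,10]=1
  size 3 → [8,9,10]=2
  size 4 → [7,8,9,10]=2
  size 5 → [6,7,8,9,10]=2
  size 6 → [4,6,7,8,9,10]=2  [5,6,7,8,9,10]=2
  size 7 → [3,5,6,7,8,9,10]=2  [4,5,6,7,8,9,10]=4
  size 8 → [3,4,5,6,7,8,9,10]=6
  size 9 → [2,3,4,5,6,7,8,9,10]=6
  first=0(u) contributes 6

6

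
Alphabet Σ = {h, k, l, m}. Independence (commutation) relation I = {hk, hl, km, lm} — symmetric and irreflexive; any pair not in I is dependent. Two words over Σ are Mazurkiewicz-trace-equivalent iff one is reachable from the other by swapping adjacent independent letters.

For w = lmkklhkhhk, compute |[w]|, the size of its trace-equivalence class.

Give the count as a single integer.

piece 0:l — minimal
piece 1:m — minimal
piece 2:k rests on {0:l}
piece 3:k rests on {2:k}
piece 4:l rests on {3:k}
piece 5:h rests on {1:m}
piece 6:k rests on {4:l}
piece 7:h rests on {5:h}
piece 8:h rests on {7:h}
piece 9:k rests on {6:k}
minimal pieces: {0:l, 1:m}
ways to finish when only these pieces remain (= sum over removing one remaining piece with nothing left below it):
  1 left: {8}→1  {9}→1
  2 left: {6,9}→1  {7,8}→1  {8,9}→2
  3 left: {4,6,9}→1  {5,7,8}→1  {6,8,9}→3  {7,8,9}→3
  4 left: {1,5,7,8}→1  {3,4,6,9}→1  {4,6,8,9}→4  {5,7,8,9}→4  {6,7,8,9}→6
  5 left: {1,5,7,8,9}→5  {2,3,4,6,9}→1  {3,4,6,8,9}→5  {4,6,7,8,9}→10  {5,6,7,8,9}→10
  6 left: {0,2,3,4,6,9}→1  {1,5,6,7,8,9}→15  {2,3,4,6,8,9}→6  {3,4,6,7,8,9}→15  {4,5,6,7,8,9}→20
  7 left: {0,2,3,4,6,8,9}→7  {1,4,5,6,7,8,9}→35  {2,3,4,6,7,8,9}→21  {3,4,5,6,7,8,9}→35
  8 left: {0,2,3,4,6,7,8,9}→28  {1,3,4,5,6,7,8,9}→70  {2,3,4,5,6,7,8,9}→56
  placing 0:l first → 126 extensions
  placing 1:m first → 84 extensions
total linear extensions = 210

210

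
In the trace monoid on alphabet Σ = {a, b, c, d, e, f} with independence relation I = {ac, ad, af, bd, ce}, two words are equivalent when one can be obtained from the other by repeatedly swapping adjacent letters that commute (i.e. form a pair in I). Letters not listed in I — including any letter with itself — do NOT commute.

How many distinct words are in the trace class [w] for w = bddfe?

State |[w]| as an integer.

3

#0=b has no predecessor
#1=d has no predecessor
#2=d depends on [1:d]
#3=f depends on [0:b, 2:d]
#4=e depends on [3:f]
sources: [0:b, 1:d]
N(rest) = Σ N(rest − s) over sources s of rest; N(one piece) = 1:
  size 1 → [4]=1
  size 2 → [3,4]=1
  size 3 → [0,3,4]=1  [2,3,4]=1
  first=0(b) contributes 1
  first=1(d) contributes 2
|[w]| = 3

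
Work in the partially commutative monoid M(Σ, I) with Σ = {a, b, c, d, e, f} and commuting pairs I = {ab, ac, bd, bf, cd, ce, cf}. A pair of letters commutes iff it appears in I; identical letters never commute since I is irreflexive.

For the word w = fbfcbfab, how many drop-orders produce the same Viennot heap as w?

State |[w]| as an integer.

drop 0:f onto floor
drop 1:b onto floor
drop 2:f onto {0:f}
drop 3:c onto {1:b}
drop 4:b onto {3:c}
drop 5:f onto {2:f}
drop 6:a onto {5:f}
drop 7:b onto {4:b}
ground layer = {0:f, 1:b}
drop-orders for the pieces not yet dropped (sum over which currently-grounded one goes next):
  1 to go: {6} 1  {7} 1
  2 to go: {4,7} 1  {5,6} 1  {6,7} 2
  3 to go: {2,5,6} 1  {3,4,7} 1  {4,6,7} 3  {5,6,7} 3
  4 to go: {0,2,5,6} 1  {1,3,4,7} 1  {2,5,6,7} 4  {3,4,6,7} 4  {4,5,6,7} 6
  5 to go: {0,2,5,6,7} 5  {1,3,4,6,7} 5  {2,4,5,6,7} 10  {3,4,5,6,7} 10
  6 to go: {0,2,4,5,6,7} 15  {1,3,4,5,6,7} 15  {2,3,4,5,6,7} 20
  if 0:f drops first: 35 orders
  if 1:b drops first: 35 orders
heap linearizations: 70

70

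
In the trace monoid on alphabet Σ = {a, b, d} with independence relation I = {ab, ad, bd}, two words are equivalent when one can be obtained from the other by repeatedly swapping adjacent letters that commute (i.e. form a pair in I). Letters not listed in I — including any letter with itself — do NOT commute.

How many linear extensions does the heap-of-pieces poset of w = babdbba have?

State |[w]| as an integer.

105

#0=b has no predecessor
#1=a has no predecessor
#2=b depends on [0:b]
#3=d has no predecessor
#4=b depends on [2:b]
#5=b depends on [4:b]
#6=a depends on [1:a]
sources: [0:b, 1:a, 3:d]
N(rest) = Σ N(rest − s) over sources s of rest; N(one piece) = 1:
  size 1 → [3]=1  [5]=1  [6]=1
  size 2 → [1,6]=1  [3,5]=2  [3,6]=2  [4,5]=1  [5,6]=2
  size 3 → [1,3,6]=3  [1,5,6]=3  [2,4,5]=1  [3,4,5]=3  [3,5,6]=6  [4,5,6]=3
  size 4 → [0,2,4,5]=1  [1,3,5,6]=12  [1,4,5,6]=6  [2,3,4,5]=4  [2,4,5,6]=4  [3,4,5,6]=12
  size 5 → [0,2,3,4,5]=5  [0,2,4,5,6]=5  [1,2,4,5,6]=10  [1,3,4,5,6]=30  [2,3,4,5,6]=20
  first=0(b) contributes 60
  first=1(a) contributes 30
  first=3(d) contributes 15
|[w]| = 105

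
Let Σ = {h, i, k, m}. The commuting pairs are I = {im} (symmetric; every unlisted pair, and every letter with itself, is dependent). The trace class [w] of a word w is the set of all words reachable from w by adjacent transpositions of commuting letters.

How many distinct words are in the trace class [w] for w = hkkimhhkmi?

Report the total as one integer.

4

0(h) covers ∅
1(k) covers 0:h
2(k) covers 1:k
3(i) covers 2:k
4(m) covers 2:k
5(h) covers 3:i, 4:m
6(h) covers 5:h
7(k) covers 6:h
8(m) covers 7:k
9(i) covers 7:k
floor of heap: 0:h
completions by unplaced set U, small U first (add the entries for U minus each lowest piece of U):
  |U|=1: {8}:1  {9}:1
  |U|=2: {8,9}:2
  |U|=3: {7,8,9}:2
  |U|=4: {6,7,8,9}:2
  |U|=5: {5,6,7,8,9}:2
  |U|=6: {3,5,6,7,8,9}:2  {4,5,6,7,8,9}:2
  |U|=7: {3,4,5,6,7,8,9}:4
  |U|=8: {2,3,4,5,6,7,8,9}:4
  start at 0(h): 4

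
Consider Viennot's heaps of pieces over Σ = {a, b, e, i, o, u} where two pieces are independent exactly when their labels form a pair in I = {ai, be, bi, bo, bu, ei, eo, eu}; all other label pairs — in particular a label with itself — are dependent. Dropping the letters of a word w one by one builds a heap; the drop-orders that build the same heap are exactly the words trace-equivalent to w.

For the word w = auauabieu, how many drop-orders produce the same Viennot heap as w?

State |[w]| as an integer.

18

#0=a has no predecessor
#1=u depends on [0:a]
#2=a depends on [1:u]
#3=u depends on [2:a]
#4=a depends on [3:u]
#5=b depends on [4:a]
#6=i depends on [3:u]
#7=e depends on [4:a]
#8=u depends on [4:a, 6:i]
sources: [0:a]
N(rest) = Σ N(rest − s) over sources s of rest; N(one piece) = 1:
  size 1 → [5]=1  [7]=1  [8]=1
  size 2 → [5,7]=2  [5,8]=2  [6,8]=1  [7,8]=2
  size 3 → [5,6,8]=3  [5,7,8]=6  [6,7,8]=3
  size 4 → [4,5,7,8]=6  [5,6,7,8]=12
  size 5 → [4,5,6,7,8]=18
  size 6 → [3,4,5,6,7,8]=18
  size 7 → [2,3,4,5,6,7,8]=18
  first=0(a) contributes 18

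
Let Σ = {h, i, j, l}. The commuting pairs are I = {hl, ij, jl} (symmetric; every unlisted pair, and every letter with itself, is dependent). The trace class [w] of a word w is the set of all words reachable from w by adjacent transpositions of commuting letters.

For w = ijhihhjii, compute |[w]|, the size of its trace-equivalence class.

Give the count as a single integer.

6

drop 0:i onto floor
drop 1:j onto floor
drop 2:h onto {0:i, 1:j}
drop 3:i onto {2:h}
drop 4:h onto {3:i}
drop 5:h onto {4:h}
drop 6:j onto {5:h}
drop 7:i onto {5:h}
drop 8:i onto {7:i}
ground layer = {0:i, 1:j}
drop-orders for the pieces not yet dropped (sum over which currently-grounded one goes next):
  1 to go: {6} 1  {8} 1
  2 to go: {6,8} 2  {7,8} 1
  3 to go: {6,7,8} 3
  4 to go: {5,6,7,8} 3
  5 to go: {4,5,6,7,8} 3
  6 to go: {3,4,5,6,7,8} 3
  7 to go: {2,3,4,5,6,7,8} 3
  if 0:i drops first: 3 orders
  if 1:j drops first: 3 orders
heap linearizations: 6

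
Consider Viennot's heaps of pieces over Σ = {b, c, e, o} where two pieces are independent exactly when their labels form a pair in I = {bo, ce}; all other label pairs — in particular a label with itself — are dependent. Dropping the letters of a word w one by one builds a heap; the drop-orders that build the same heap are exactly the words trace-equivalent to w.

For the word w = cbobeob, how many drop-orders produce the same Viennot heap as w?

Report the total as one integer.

6

drop 0:c onto floor
drop 1:b onto {0:c}
drop 2:o onto {0:c}
drop 3:b onto {1:b}
drop 4:e onto {2:o, 3:b}
drop 5:o onto {4:e}
drop 6:b onto {4:e}
ground layer = {0:c}
drop-orders for the pieces not yet dropped (sum over which currently-grounded one goes next):
  1 to go: {5} 1  {6} 1
  2 to go: {5,6} 2
  3 to go: {4,5,6} 2
  4 to go: {2,4,5,6} 2  {3,4,5,6} 2
  5 to go: {1,3,4,5,6} 2  {2,3,4,5,6} 4
  if 0:c drops first: 6 orders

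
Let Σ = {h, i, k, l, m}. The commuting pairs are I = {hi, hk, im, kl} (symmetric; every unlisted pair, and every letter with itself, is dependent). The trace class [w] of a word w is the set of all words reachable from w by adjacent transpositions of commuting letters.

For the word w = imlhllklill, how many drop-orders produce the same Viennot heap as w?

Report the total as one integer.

12

drop 0:i onto floor
drop 1:m onto floor
drop 2:l onto {0:i, 1:m}
drop 3:h onto {2:l}
drop 4:l onto {3:h}
drop 5:l onto {4:l}
drop 6:k onto {0:i, 1:m}
drop 7:l onto {5:l}
drop 8:i onto {6:k, 7:l}
drop 9:l onto {8:i}
drop 10:l onto {9:l}
ground layer = {0:i, 1:m}
drop-orders for the pieces not yet dropped (sum over which currently-grounded one goes next):
  1 to go: {10} 1
  2 to go: {9,10} 1
  3 to go: {8,9,10} 1
  4 to go: {6,8,9,10} 1  {7,8,9,10} 1
  5 to go: {5,7,8,9,10} 1  {6,7,8,9,10} 2
  6 to go: {4,5,7,8,9,10} 1  {5,6,7,8,9,10} 3
  7 to go: {3,4,5,7,8,9,10} 1  {4,5,6,7,8,9,10} 4
  8 to go: {2,3,4,5,7,8,9,10} 1  {3,4,5,6,7,8,9,10} 5
  9 to go: {2,3,4,5,6,7,8,9,10} 6
  if 0:i drops first: 6 orders
  if 1:m drops first: 6 orders
heap linearizations: 12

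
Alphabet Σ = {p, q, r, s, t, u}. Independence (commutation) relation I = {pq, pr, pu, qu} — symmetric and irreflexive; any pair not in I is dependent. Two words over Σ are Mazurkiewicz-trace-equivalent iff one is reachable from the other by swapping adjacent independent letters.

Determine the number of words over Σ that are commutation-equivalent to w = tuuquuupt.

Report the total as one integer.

#0=t has no predecessor
#1=u depends on [0:t]
#2=u depends on [1:u]
#3=q depends on [0:t]
#4=u depends on [2:u]
#5=u depends on [4:u]
#6=u depends on [5:u]
#7=p depends on [0:t]
#8=t depends on [3:q, 6:u, 7:p]
sources: [0:t]
N(rest) = Σ N(rest − s) over sources s of rest; N(one piece) = 1:
  size 1 → [8]=1
  size 2 → [3,8]=1  [6,8]=1  [7,8]=1
  size 3 → [3,6,8]=2  [3,7,8]=2  [5,6,8]=1  [6,7,8]=2
  size 4 → [3,5,6,8]=3  [3,6,7,8]=6  [4,5,6,8]=1  [5,6,7,8]=3
  size 5 → [2,4,5,6,8]=1  [3,4,5,6,8]=4  [3,5,6,7,8]=12  [4,5,6,7,8]=4
  size 6 → [1,2,4,5,6,8]=1  [2,3,4,5,6,8]=5  [2,4,5,6,7,8]=5  [3,4,5,6,7,8]=20
  size 7 → [1,2,3,4,5,6,8]=6  [1,2,4,5,6,7,8]=6  [2,3,4,5,6,7,8]=30
  first=0(t) contributes 42

42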